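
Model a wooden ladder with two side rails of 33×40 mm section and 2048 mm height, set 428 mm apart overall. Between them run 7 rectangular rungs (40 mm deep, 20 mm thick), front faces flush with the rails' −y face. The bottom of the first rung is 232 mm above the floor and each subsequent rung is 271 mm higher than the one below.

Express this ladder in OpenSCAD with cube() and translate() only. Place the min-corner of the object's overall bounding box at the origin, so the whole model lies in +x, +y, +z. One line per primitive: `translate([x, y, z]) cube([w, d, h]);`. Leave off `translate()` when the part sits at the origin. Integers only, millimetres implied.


cube([33, 40, 2048]);
translate([395, 0, 0]) cube([33, 40, 2048]);
translate([33, 0, 232]) cube([362, 40, 20]);
translate([33, 0, 503]) cube([362, 40, 20]);
translate([33, 0, 774]) cube([362, 40, 20]);
translate([33, 0, 1045]) cube([362, 40, 20]);
translate([33, 0, 1316]) cube([362, 40, 20]);
translate([33, 0, 1587]) cube([362, 40, 20]);
translate([33, 0, 1858]) cube([362, 40, 20]);


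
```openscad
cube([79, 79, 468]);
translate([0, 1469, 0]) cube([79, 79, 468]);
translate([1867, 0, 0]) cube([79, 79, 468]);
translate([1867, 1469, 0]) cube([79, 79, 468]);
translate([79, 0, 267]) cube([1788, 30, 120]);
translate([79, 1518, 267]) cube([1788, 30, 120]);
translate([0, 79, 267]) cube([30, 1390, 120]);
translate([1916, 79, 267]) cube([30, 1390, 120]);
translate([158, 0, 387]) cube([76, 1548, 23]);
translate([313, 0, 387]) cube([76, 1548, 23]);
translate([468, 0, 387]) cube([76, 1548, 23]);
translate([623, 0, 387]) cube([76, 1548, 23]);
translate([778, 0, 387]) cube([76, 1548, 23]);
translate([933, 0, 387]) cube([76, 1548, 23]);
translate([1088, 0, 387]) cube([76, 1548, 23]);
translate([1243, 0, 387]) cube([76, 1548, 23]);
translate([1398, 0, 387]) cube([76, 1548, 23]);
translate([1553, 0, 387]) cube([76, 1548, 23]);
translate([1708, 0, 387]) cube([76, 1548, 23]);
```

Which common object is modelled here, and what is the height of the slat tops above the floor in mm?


A bed frame. The slat-top height is 410 mm.

Four posts, four rails, and a row of slats — a bed frame. Slats sit on the rails at z = 267 + 120 = 387; with slat thickness 23, the top is 410 mm.


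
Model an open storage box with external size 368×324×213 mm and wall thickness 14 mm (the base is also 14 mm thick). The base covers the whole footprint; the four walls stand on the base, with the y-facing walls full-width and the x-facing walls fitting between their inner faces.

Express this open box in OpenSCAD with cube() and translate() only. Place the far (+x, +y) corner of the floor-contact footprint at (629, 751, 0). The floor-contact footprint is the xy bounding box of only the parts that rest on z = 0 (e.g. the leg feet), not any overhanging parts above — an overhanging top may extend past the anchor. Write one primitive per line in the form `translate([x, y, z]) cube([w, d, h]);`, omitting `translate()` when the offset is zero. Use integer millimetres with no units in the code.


translate([261, 427, 0]) cube([368, 324, 14]);
translate([261, 427, 14]) cube([368, 14, 199]);
translate([261, 737, 14]) cube([368, 14, 199]);
translate([261, 441, 14]) cube([14, 296, 199]);
translate([615, 441, 14]) cube([14, 296, 199]);


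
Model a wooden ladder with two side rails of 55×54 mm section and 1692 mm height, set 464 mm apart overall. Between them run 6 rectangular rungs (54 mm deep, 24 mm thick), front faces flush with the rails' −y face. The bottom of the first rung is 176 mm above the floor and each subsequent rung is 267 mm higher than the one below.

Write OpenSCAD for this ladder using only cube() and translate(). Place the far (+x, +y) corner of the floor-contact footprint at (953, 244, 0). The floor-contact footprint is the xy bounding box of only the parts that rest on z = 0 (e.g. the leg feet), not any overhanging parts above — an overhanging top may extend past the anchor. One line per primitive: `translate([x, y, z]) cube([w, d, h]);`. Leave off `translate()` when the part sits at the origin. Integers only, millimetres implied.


translate([489, 190, 0]) cube([55, 54, 1692]);
translate([898, 190, 0]) cube([55, 54, 1692]);
translate([544, 190, 176]) cube([354, 54, 24]);
translate([544, 190, 443]) cube([354, 54, 24]);
translate([544, 190, 710]) cube([354, 54, 24]);
translate([544, 190, 977]) cube([354, 54, 24]);
translate([544, 190, 1244]) cube([354, 54, 24]);
translate([544, 190, 1511]) cube([354, 54, 24]);


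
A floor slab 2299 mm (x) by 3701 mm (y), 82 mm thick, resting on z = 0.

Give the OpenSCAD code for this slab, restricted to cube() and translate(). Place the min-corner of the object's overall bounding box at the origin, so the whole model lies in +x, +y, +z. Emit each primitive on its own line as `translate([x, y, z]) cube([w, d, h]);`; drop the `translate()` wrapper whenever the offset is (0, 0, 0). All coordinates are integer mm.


cube([2299, 3701, 82]);


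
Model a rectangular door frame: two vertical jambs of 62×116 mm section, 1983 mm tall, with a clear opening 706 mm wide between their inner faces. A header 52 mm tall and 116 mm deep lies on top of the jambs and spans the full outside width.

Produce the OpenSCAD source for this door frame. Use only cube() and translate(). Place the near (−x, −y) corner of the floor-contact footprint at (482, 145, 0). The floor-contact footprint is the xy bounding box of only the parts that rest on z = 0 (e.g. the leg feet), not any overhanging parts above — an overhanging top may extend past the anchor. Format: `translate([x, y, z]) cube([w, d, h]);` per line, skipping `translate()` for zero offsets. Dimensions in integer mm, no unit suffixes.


translate([482, 145, 0]) cube([62, 116, 1983]);
translate([1250, 145, 0]) cube([62, 116, 1983]);
translate([482, 145, 1983]) cube([830, 116, 52]);


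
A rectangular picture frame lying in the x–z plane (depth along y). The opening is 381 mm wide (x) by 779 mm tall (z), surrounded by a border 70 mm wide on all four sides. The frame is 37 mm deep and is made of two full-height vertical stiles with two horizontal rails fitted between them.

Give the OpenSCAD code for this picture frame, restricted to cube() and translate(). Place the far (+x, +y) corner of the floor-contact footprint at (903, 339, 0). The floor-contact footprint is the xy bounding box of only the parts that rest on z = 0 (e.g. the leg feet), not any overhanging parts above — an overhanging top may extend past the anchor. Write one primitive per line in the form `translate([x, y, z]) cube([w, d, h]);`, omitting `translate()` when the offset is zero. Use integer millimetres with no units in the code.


translate([382, 302, 0]) cube([70, 37, 919]);
translate([833, 302, 0]) cube([70, 37, 919]);
translate([452, 302, 0]) cube([381, 37, 70]);
translate([452, 302, 849]) cube([381, 37, 70]);


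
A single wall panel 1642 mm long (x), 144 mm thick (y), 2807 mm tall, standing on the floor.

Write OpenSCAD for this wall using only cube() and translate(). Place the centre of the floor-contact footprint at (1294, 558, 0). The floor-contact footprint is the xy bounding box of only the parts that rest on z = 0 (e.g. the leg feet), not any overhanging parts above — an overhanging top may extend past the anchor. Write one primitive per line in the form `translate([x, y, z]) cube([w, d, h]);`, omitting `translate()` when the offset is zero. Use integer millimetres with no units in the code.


translate([473, 486, 0]) cube([1642, 144, 2807]);


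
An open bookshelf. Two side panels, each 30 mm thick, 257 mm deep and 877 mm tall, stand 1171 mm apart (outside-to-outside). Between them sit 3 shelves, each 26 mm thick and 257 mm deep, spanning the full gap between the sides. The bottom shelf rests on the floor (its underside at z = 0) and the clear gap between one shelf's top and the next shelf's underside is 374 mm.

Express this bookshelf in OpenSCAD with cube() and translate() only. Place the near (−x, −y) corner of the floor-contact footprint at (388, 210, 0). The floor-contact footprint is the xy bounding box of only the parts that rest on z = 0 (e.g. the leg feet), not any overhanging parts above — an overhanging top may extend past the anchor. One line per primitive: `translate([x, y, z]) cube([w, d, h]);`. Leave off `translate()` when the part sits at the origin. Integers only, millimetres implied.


translate([388, 210, 0]) cube([30, 257, 877]);
translate([1529, 210, 0]) cube([30, 257, 877]);
translate([418, 210, 0]) cube([1111, 257, 26]);
translate([418, 210, 400]) cube([1111, 257, 26]);
translate([418, 210, 800]) cube([1111, 257, 26]);


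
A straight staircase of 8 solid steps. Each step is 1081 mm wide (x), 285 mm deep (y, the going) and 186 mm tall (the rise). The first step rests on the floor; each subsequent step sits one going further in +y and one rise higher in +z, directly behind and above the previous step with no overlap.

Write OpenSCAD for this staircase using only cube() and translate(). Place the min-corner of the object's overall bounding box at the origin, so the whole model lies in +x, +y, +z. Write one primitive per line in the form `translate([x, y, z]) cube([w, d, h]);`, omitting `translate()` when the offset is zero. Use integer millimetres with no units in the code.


cube([1081, 285, 186]);
translate([0, 285, 186]) cube([1081, 285, 186]);
translate([0, 570, 372]) cube([1081, 285, 186]);
translate([0, 855, 558]) cube([1081, 285, 186]);
translate([0, 1140, 744]) cube([1081, 285, 186]);
translate([0, 1425, 930]) cube([1081, 285, 186]);
translate([0, 1710, 1116]) cube([1081, 285, 186]);
translate([0, 1995, 1302]) cube([1081, 285, 186]);


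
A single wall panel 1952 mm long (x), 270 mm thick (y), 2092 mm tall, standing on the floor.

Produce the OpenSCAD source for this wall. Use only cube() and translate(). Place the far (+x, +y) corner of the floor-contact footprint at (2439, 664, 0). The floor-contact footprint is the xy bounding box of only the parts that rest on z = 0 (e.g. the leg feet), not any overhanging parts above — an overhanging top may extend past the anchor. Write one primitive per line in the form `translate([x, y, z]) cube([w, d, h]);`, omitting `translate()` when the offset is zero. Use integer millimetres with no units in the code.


translate([487, 394, 0]) cube([1952, 270, 2092]);


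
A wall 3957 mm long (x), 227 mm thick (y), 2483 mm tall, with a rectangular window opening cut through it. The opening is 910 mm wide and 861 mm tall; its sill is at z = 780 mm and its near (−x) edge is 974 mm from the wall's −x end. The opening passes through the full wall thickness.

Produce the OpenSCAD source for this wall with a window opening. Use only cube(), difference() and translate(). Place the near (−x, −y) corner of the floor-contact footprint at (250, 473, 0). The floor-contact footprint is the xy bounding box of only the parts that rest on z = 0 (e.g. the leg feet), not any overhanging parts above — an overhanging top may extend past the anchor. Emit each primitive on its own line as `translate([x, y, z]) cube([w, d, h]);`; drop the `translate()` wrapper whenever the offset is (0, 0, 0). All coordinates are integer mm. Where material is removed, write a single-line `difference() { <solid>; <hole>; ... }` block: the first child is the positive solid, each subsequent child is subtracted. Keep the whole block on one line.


difference() { translate([250, 473, 0]) cube([3957, 227, 2483]); translate([1224, 473, 780]) cube([910, 227, 861]); }


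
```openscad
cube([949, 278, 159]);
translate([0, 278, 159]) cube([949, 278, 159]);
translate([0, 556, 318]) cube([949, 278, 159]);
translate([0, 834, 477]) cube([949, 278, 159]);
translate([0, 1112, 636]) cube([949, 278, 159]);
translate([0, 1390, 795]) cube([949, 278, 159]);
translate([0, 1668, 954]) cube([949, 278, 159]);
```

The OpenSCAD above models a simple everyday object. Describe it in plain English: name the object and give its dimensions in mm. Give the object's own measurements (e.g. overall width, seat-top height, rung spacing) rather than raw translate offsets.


A straight staircase of 7 solid steps. Each step is 949 mm wide (x), 278 mm deep (y, the going) and 159 mm tall (the rise). The first step rests on the floor; each subsequent step sits one going further in +y and one rise higher in +z, directly behind and above the previous step with no overlap.


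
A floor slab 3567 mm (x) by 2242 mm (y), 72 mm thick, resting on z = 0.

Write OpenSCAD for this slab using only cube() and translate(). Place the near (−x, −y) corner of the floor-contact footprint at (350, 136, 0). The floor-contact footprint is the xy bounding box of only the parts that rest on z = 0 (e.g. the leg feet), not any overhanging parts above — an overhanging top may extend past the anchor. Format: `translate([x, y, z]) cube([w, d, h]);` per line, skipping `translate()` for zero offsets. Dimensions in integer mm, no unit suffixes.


translate([350, 136, 0]) cube([3567, 2242, 72]);


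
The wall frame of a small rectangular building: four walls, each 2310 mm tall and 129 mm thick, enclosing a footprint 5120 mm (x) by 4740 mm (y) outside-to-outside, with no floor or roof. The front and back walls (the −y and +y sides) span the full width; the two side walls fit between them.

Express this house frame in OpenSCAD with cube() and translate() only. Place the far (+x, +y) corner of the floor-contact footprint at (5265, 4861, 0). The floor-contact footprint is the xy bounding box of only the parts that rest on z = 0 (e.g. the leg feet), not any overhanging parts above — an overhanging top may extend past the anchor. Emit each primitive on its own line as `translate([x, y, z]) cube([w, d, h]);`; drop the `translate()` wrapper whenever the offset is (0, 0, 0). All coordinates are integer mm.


translate([145, 121, 0]) cube([5120, 129, 2310]);
translate([145, 4732, 0]) cube([5120, 129, 2310]);
translate([145, 250, 0]) cube([129, 4482, 2310]);
translate([5136, 250, 0]) cube([129, 4482, 2310]);


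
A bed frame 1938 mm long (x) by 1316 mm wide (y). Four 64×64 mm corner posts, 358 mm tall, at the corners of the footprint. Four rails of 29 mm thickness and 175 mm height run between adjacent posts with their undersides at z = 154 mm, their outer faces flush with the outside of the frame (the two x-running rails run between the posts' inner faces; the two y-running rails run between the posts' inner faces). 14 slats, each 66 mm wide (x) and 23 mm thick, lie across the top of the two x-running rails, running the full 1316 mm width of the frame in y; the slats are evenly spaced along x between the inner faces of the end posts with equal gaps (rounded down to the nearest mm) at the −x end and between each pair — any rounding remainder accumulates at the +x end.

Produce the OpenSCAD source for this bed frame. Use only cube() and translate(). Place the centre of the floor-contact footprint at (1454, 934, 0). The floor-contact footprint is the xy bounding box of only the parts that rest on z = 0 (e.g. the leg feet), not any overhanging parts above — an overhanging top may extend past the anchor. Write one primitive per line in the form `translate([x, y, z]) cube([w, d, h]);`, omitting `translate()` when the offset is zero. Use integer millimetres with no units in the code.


translate([485, 276, 0]) cube([64, 64, 358]);
translate([485, 1528, 0]) cube([64, 64, 358]);
translate([2359, 276, 0]) cube([64, 64, 358]);
translate([2359, 1528, 0]) cube([64, 64, 358]);
translate([549, 276, 154]) cube([1810, 29, 175]);
translate([549, 1563, 154]) cube([1810, 29, 175]);
translate([485, 340, 154]) cube([29, 1188, 175]);
translate([2394, 340, 154]) cube([29, 1188, 175]);
translate([608, 276, 329]) cube([66, 1316, 23]);
translate([733, 276, 329]) cube([66, 1316, 23]);
translate([858, 276, 329]) cube([66, 1316, 23]);
translate([983, 276, 329]) cube([66, 1316, 23]);
translate([1108, 276, 329]) cube([66, 1316, 23]);
translate([1233, 276, 329]) cube([66, 1316, 23]);
translate([1358, 276, 329]) cube([66, 1316, 23]);
translate([1483, 276, 329]) cube([66, 1316, 23]);
translate([1608, 276, 329]) cube([66, 1316, 23]);
translate([1733, 276, 329]) cube([66, 1316, 23]);
translate([1858, 276, 329]) cube([66, 1316, 23]);
translate([1983, 276, 329]) cube([66, 1316, 23]);
translate([2108, 276, 329]) cube([66, 1316, 23]);
translate([2233, 276, 329]) cube([66, 1316, 23]);


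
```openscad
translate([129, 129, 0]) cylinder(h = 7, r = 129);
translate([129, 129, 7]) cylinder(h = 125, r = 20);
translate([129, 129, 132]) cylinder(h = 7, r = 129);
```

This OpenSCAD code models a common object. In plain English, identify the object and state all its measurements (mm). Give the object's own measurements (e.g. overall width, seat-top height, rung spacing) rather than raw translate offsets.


A spool: two coaxial disc flanges of radius 129 mm and thickness 7 mm, joined by a core cylinder of radius 20 mm and height 125 mm. The lower flange rests on z = 0 and the three cylinders share a vertical axis.


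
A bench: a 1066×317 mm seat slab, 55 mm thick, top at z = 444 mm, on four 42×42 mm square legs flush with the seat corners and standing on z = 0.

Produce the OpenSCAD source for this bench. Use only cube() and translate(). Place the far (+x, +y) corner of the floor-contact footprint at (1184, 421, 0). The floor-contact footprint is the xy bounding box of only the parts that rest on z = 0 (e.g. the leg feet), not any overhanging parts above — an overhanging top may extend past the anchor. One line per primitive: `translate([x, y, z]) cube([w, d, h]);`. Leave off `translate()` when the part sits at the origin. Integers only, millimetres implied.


// leg_h = 444 − 55 = 389
translate([118, 104, 389]) cube([1066, 317, 55]);
translate([118, 104, 0]) cube([42, 42, 389]);
translate([118, 379, 0]) cube([42, 42, 389]);
translate([1142, 104, 0]) cube([42, 42, 389]);
translate([1142, 379, 0]) cube([42, 42, 389]);


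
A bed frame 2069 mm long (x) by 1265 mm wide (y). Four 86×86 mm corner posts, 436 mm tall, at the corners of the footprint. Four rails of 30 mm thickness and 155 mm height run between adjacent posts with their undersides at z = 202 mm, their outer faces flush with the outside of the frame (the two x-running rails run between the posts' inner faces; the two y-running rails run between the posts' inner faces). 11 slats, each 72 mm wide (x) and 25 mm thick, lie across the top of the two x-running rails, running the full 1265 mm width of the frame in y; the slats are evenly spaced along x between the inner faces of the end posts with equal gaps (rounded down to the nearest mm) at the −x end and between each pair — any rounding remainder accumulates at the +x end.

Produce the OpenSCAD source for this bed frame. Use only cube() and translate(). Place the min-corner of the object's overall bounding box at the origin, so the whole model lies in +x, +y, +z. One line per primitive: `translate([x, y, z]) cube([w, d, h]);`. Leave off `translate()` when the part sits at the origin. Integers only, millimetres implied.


// slat z = rail_z + rail_h = 202 + 155 = 357
// slat gap = ⌊(1897 − 11·72) / 12⌋ = 92
cube([86, 86, 436]);
translate([0, 1179, 0]) cube([86, 86, 436]);
translate([1983, 0, 0]) cube([86, 86, 436]);
translate([1983, 1179, 0]) cube([86, 86, 436]);
translate([86, 0, 202]) cube([1897, 30, 155]);
translate([86, 1235, 202]) cube([1897, 30, 155]);
translate([0, 86, 202]) cube([30, 1093, 155]);
translate([2039, 86, 202]) cube([30, 1093, 155]);
translate([178, 0, 357]) cube([72, 1265, 25]);
translate([342, 0, 357]) cube([72, 1265, 25]);
translate([506, 0, 357]) cube([72, 1265, 25]);
translate([670, 0, 357]) cube([72, 1265, 25]);
translate([834, 0, 357]) cube([72, 1265, 25]);
translate([998, 0, 357]) cube([72, 1265, 25]);
translate([1162, 0, 357]) cube([72, 1265, 25]);
translate([1326, 0, 357]) cube([72, 1265, 25]);
translate([1490, 0, 357]) cube([72, 1265, 25]);
translate([1654, 0, 357]) cube([72, 1265, 25]);
translate([1818, 0, 357]) cube([72, 1265, 25]);


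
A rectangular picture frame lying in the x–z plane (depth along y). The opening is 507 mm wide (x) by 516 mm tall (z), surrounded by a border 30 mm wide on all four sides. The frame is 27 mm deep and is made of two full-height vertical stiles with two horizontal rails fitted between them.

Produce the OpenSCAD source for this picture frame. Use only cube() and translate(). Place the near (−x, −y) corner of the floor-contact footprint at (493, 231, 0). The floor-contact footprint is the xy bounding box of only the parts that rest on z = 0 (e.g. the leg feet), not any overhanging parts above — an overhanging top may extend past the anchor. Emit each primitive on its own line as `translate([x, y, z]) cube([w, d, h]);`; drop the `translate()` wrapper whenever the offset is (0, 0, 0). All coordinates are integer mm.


translate([493, 231, 0]) cube([30, 27, 576]);
translate([1030, 231, 0]) cube([30, 27, 576]);
translate([523, 231, 0]) cube([507, 27, 30]);
translate([523, 231, 546]) cube([507, 27, 30]);


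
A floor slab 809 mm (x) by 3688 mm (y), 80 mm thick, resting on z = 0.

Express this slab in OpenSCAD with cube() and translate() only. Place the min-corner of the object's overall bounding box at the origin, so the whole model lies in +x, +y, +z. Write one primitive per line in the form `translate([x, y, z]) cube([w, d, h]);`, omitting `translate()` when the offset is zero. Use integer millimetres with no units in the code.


cube([809, 3688, 80]);


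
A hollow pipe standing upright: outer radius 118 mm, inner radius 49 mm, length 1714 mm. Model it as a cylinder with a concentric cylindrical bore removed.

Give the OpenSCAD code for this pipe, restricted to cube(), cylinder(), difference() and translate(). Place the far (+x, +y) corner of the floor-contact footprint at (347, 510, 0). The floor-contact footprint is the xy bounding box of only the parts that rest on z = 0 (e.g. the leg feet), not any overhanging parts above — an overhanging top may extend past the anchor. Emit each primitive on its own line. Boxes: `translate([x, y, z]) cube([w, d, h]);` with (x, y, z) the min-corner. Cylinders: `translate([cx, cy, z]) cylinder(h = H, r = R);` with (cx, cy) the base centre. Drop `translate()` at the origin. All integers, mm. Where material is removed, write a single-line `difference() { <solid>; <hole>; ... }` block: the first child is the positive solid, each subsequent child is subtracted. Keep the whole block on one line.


difference() { translate([229, 392, 0]) cylinder(h = 1714, r = 118); translate([229, 392, 0]) cylinder(h = 1714, r = 49); }


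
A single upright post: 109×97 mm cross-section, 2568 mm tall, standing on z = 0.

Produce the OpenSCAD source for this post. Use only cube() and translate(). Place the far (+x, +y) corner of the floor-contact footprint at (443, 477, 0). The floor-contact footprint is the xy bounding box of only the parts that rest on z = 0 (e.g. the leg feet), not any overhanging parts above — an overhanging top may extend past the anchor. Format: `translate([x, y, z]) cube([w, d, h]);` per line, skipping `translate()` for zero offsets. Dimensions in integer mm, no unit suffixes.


translate([334, 380, 0]) cube([109, 97, 2568]);


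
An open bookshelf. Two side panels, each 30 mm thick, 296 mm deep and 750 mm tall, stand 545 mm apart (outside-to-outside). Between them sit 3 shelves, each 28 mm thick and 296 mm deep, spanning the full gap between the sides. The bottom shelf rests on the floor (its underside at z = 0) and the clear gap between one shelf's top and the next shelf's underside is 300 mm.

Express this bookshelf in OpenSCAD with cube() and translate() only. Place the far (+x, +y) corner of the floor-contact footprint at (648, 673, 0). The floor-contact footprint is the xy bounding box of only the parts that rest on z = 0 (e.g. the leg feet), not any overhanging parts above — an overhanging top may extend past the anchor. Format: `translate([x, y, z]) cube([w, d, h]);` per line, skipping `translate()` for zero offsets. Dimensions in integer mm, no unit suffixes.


translate([103, 377, 0]) cube([30, 296, 750]);
translate([618, 377, 0]) cube([30, 296, 750]);
translate([133, 377, 0]) cube([485, 296, 28]);
translate([133, 377, 328]) cube([485, 296, 28]);
translate([133, 377, 656]) cube([485, 296, 28]);


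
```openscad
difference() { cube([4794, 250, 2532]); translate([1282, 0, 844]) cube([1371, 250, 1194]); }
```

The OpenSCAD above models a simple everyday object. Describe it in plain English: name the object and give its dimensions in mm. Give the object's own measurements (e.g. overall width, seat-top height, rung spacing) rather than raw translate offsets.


A wall 4794 mm long (x), 250 mm thick (y), 2532 mm tall, with a rectangular window opening cut through it. The opening is 1371 mm wide and 1194 mm tall; its sill is at z = 844 mm and its near (−x) edge is 1282 mm from the wall's −x end. The opening passes through the full wall thickness.


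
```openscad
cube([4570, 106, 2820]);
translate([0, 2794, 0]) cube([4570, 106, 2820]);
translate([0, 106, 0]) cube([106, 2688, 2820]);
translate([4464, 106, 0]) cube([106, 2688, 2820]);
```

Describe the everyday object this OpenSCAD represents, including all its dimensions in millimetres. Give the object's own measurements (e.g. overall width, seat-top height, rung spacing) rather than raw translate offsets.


The wall frame of a small rectangular building: four walls, each 2820 mm tall and 106 mm thick, enclosing a footprint 4570 mm (x) by 2900 mm (y) outside-to-outside, with no floor or roof. The front and back walls (the −y and +y sides) span the full width; the two side walls fit between them.


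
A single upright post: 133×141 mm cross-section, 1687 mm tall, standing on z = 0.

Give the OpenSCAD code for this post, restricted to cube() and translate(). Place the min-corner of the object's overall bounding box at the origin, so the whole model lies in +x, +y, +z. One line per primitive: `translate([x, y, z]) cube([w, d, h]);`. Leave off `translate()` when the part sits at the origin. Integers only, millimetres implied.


cube([133, 141, 1687]);


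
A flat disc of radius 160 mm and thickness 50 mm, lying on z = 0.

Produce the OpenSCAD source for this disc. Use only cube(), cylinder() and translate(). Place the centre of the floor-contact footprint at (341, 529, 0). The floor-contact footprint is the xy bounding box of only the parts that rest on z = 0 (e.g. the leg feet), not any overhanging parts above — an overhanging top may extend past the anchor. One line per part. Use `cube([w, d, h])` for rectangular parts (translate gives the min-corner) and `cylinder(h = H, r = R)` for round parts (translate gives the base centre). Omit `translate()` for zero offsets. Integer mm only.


translate([341, 529, 0]) cylinder(h = 50, r = 160);


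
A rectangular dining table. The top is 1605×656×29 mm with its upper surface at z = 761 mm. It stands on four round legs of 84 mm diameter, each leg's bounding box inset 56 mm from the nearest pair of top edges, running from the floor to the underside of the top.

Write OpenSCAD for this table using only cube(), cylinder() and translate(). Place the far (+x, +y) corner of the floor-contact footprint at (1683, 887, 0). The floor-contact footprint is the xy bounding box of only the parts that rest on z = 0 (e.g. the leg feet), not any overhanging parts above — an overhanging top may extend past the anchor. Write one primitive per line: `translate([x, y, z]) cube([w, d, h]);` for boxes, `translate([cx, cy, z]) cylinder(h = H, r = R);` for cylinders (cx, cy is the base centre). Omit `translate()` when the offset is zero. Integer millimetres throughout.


translate([134, 287, 732]) cube([1605, 656, 29]);
translate([232, 385, 0]) cylinder(h = 732, r = 42);
translate([1641, 385, 0]) cylinder(h = 732, r = 42);
translate([232, 845, 0]) cylinder(h = 732, r = 42);
translate([1641, 845, 0]) cylinder(h = 732, r = 42);


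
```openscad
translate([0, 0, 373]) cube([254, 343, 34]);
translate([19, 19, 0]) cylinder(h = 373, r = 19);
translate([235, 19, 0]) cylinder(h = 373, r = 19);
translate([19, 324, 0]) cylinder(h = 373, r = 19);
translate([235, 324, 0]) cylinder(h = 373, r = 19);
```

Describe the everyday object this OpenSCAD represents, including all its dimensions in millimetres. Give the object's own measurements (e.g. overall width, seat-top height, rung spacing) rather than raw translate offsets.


A four-legged stool. The seat is a 254×343×34 mm slab whose top surface is at z = 407 mm; four round legs, each 38 mm in diameter, run from the floor (z = 0) to the underside of the seat, each leg's axis is inset half a diameter from the nearest pair of seat edges (so the leg's bounding box is flush with the corner).


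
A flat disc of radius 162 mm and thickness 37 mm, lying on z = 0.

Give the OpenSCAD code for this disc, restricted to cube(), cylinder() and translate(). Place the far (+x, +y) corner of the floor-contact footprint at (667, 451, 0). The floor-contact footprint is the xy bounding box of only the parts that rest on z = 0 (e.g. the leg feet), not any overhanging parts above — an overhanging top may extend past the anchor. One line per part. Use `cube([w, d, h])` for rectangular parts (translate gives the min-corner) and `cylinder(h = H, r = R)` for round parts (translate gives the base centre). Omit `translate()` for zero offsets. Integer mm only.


translate([505, 289, 0]) cylinder(h = 37, r = 162);


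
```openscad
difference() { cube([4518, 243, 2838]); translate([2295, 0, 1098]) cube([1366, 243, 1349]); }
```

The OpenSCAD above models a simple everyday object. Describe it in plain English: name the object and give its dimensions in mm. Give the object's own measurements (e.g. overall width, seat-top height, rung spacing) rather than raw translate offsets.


A wall 4518 mm long (x), 243 mm thick (y), 2838 mm tall, with a rectangular window opening cut through it. The opening is 1366 mm wide and 1349 mm tall; its sill is at z = 1098 mm and its near (−x) edge is 2295 mm from the wall's −x end. The opening passes through the full wall thickness.


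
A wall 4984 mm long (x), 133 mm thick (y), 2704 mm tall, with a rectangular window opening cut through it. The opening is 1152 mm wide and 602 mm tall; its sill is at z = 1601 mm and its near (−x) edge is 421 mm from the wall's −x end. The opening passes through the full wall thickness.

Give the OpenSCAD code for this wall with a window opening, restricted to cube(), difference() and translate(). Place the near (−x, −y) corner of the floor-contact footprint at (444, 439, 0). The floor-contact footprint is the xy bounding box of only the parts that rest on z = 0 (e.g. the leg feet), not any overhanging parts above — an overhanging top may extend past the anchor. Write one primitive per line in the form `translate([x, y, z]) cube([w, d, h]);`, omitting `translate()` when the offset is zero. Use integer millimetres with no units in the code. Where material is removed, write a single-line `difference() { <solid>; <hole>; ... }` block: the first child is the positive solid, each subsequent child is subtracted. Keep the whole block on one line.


difference() { translate([444, 439, 0]) cube([4984, 133, 2704]); translate([865, 439, 1601]) cube([1152, 133, 602]); }


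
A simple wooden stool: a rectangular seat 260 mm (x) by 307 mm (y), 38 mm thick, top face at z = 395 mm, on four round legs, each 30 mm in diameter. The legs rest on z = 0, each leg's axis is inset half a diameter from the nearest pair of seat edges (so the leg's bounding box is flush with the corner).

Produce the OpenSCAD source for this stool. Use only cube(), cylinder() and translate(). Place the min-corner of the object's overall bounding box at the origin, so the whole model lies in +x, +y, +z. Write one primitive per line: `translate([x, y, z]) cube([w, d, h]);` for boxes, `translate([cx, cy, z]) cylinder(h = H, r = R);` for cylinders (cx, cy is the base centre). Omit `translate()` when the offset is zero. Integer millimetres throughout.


translate([0, 0, 357]) cube([260, 307, 38]);
translate([15, 15, 0]) cylinder(h = 357, r = 15);
translate([245, 15, 0]) cylinder(h = 357, r = 15);
translate([15, 292, 0]) cylinder(h = 357, r = 15);
translate([245, 292, 0]) cylinder(h = 357, r = 15);


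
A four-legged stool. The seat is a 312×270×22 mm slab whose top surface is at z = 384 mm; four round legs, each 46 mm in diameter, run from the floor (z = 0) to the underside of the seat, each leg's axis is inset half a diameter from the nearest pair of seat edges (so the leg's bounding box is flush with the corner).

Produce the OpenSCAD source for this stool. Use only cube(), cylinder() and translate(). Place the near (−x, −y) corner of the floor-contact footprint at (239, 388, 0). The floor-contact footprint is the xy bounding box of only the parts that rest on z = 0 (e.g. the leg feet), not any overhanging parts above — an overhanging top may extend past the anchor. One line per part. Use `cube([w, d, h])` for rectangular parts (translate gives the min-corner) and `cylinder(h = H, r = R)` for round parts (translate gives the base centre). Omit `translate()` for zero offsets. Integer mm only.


// leg_h = 384 - 22 = 362
translate([239, 388, 362]) cube([312, 270, 22]);
translate([262, 411, 0]) cylinder(h = 362, r = 23);
translate([528, 411, 0]) cylinder(h = 362, r = 23);
translate([262, 635, 0]) cylinder(h = 362, r = 23);
translate([528, 635, 0]) cylinder(h = 362, r = 23);


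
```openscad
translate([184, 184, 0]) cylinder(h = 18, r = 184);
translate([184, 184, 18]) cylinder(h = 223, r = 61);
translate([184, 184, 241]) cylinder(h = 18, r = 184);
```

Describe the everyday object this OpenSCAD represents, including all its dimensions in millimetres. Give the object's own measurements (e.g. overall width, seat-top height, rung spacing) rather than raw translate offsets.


A spool: two coaxial disc flanges of radius 184 mm and thickness 18 mm, joined by a core cylinder of radius 61 mm and height 223 mm. The lower flange rests on z = 0 and the three cylinders share a vertical axis.


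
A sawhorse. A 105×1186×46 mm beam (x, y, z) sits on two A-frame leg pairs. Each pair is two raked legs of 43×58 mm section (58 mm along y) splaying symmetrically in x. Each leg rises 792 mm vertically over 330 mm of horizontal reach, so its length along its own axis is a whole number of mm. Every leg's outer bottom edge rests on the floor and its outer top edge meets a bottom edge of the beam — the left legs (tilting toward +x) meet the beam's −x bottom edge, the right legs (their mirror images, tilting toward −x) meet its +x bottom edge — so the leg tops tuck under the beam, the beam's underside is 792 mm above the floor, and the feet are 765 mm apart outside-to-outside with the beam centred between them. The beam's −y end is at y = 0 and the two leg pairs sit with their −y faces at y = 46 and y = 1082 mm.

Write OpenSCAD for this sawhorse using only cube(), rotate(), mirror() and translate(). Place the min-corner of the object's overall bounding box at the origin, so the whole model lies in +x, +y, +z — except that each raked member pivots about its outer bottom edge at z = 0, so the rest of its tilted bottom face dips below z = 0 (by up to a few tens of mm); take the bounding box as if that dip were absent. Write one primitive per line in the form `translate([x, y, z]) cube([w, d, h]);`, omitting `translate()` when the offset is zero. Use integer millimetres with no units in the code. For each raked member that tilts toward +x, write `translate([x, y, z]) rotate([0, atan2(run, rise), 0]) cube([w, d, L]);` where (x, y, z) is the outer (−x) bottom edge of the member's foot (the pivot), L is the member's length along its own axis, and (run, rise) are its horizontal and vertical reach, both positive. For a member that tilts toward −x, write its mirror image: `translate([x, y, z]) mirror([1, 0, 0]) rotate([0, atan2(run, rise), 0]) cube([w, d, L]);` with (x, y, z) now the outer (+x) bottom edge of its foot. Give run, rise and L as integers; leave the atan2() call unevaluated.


translate([330, 0, 792]) cube([105, 1186, 46]);
translate([0, 46, 0]) rotate([0, atan2(330, 792), 0]) cube([43, 58, 858]);
translate([765, 46, 0]) mirror([1, 0, 0]) rotate([0, atan2(330, 792), 0]) cube([43, 58, 858]);
translate([0, 1082, 0]) rotate([0, atan2(330, 792), 0]) cube([43, 58, 858]);
translate([765, 1082, 0]) mirror([1, 0, 0]) rotate([0, atan2(330, 792), 0]) cube([43, 58, 858]);


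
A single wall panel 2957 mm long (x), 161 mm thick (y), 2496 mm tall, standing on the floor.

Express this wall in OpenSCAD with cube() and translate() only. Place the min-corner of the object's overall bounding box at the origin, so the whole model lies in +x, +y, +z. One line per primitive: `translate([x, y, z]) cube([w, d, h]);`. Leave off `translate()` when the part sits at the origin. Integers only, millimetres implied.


cube([2957, 161, 2496]);


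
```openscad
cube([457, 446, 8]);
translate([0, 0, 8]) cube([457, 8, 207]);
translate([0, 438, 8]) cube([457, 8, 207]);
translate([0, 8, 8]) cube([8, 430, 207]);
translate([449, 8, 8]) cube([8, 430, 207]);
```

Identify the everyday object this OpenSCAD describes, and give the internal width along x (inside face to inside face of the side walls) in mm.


An open box. The internal width is 441 mm.

A 457×446 base slab with four walls standing on it — an open box. The base is 457 mm wide and the walls are 8 mm thick, so the internal width is 457 − 2 × 8 = 441 mm.


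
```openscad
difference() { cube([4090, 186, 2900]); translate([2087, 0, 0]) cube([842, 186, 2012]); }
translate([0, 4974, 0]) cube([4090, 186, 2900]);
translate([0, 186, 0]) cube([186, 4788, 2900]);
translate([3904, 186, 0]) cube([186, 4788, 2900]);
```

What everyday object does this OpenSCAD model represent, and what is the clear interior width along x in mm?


A single room. The interior width is 3718 mm.

Four walls enclosing a rectangle with a door in the front wall — a room. Outside width 4090 minus two 186 mm walls gives 3718 mm.


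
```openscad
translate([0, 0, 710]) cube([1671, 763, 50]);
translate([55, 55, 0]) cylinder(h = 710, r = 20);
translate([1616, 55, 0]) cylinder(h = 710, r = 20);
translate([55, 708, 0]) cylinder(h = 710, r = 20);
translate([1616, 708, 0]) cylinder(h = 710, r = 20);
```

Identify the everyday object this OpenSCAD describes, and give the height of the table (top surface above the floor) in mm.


A table. The table height is 760 mm.

A 1671×763×50 slab sits at z = 710 on four Ø40 mm round legs — a table. The top surface is at 710 + 50 = 760 mm.


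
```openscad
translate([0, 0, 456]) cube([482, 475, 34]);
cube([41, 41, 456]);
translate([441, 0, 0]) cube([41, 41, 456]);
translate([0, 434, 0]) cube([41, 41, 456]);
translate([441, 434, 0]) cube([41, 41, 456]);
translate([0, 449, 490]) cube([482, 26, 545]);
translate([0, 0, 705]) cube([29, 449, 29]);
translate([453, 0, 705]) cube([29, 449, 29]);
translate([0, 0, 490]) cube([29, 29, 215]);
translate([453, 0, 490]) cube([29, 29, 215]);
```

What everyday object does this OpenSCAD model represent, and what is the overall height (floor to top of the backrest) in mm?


A chair. The overall height is 1035 mm.

A slab on four corner posts with a tall panel at the back — a chair. The seat slab sits at z = 456 with thickness 34, and the 545 mm backrest starts at the seat top, so the overall height is 456 + 34 + 545 = 1035 mm.


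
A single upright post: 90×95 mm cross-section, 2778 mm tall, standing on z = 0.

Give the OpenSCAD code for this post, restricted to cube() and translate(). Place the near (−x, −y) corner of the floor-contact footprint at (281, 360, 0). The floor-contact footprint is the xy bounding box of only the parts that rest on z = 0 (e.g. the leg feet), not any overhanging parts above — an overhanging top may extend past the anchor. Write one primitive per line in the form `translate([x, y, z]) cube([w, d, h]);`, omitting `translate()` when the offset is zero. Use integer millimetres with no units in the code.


translate([281, 360, 0]) cube([90, 95, 2778]);
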